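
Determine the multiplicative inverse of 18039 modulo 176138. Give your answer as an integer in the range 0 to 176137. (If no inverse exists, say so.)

Apply the Euclidean algorithm to 176138 and 18039:
176138 = 9*18039 + 13787
18039 = 1*13787 + 4252
13787 = 3*4252 + 1031
4252 = 4*1031 + 128
1031 = 8*128 + 7
128 = 18*7 + 2
7 = 3*2 + 1
2 = 2*1 + 0
Since gcd(18039, 176138) = 1, back-substitute to write 1 as a combination:
1 = 7 − 3·2
1 = −3·128 + 55·7
1 = 55·1031 − 443·128
1 = −443·4252 + 1827·1031
1 = 1827·13787 − 5924·4252
1 = −5924·18039 + 7751·13787
1 = 7751·176138 − 75683·18039
Hence 18039⁻¹ ≡ -75683 ≡ 100455 (mod 176138).

100455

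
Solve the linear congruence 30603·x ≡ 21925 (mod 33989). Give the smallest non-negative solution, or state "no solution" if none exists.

30419

First find gcd(30603, 33989):
33989 = 1·30603 + 3386
30603 = 9·3386 + 129
3386 = 26·129 + 32
129 = 4·32 + 1
32 = 32·1 + 0
gcd = 1, so a unique solution mod 33989 exists.
Back-substitute for the Bézout coefficients:
1 = 129 − 4·32
1 = −4·3386 + 105·129
1 = 105·30603 − 949·3386
1 = −949·33989 + 1054·30603
So 30603·(1054) ≡ 1 (mod 33989), giving 30603⁻¹ ≡ 1054.
x ≡ 30603⁻¹·21925 ≡ 1054·21925 ≡ 30419 (mod 33989).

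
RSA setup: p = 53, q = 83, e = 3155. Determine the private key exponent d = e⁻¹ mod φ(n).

φ(n) = (p−1)(q−1) = 52·82 = 4264.
Need d with 3155·d ≡ 1 (mod 4264). Apply the extended Euclidean algorithm:
4264 = 1·3155 + 1109
3155 = 2·1109 + 937
1109 = 1·937 + 172
937 = 5·172 + 77
172 = 2·77 + 18
77 = 4·18 + 5
18 = 3·5 + 3
5 = 1·3 + 2
3 = 1·2 + 1
2 = 2·1 + 0
Back-substitute:
1 = 3 − 2
1 = −5 + 2·3
1 = 2·18 − 7·5
1 = −7·77 + 30·18
1 = 30·172 − 67·77
1 = −67·937 + 365·172
1 = 365·1109 − 432·937
1 = −432·3155 + 1229·1109
1 = 1229·4264 − 1661·3155
So 3155·(-1661) ≡ 1 (mod 4264), hence d ≡ -1661 ≡ 2603 (mod 4264).

2603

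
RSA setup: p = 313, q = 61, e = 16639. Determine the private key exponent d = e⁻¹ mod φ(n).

φ(n) = (p−1)(q−1) = 312·60 = 18720.
Need d with 16639·d ≡ 1 (mod 18720). Apply the extended Euclidean algorithm:
18720 = 1×16639 + 2081
16639 = 7×2081 + 2072
2081 = 1×2072 + 9
2072 = 230×9 + 2
9 = 4×2 + 1
2 = 2×1 + 0
Back-substitute:
1 = 9 − 4·2
1 = −4·2072 + 921·9
1 = 921·2081 − 925·2072
1 = −925·16639 + 7396·2081
1 = 7396·18720 − 8321·16639
So 16639·(-8321) ≡ 1 (mod 18720), hence d ≡ -8321 ≡ 10399 (mod 18720).

10399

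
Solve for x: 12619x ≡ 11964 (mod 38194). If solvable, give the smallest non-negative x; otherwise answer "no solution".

First find gcd(12619, 38194):
38194 = 3·12619 + 337
12619 = 37·337 + 150
337 = 2·150 + 37
150 = 4·37 + 2
37 = 18·2 + 1
2 = 2·1 + 0
gcd = 1, so a unique solution mod 38194 exists.
Back-substitute for the Bézout coefficients:
1 = 37 − 18·2
1 = −18·150 + 73·37
1 = 73·337 − 164·150
1 = −164·12619 + 6141·337
1 = 6141·38194 − 18587·12619
So 12619·(-18587) ≡ 1 (mod 38194), giving 12619⁻¹ ≡ 19607.
x ≡ 12619⁻¹·11964 ≡ 19607·11964 ≡ 28794 (mod 38194).

28794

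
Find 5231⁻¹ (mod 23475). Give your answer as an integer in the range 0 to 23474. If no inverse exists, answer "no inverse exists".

Extended Euclidean algorithm:
23475 = 4×5231 + 2551
5231 = 2×2551 + 129
2551 = 19×129 + 100
129 = 1×100 + 29
100 = 3×29 + 13
29 = 2×13 + 3
13 = 4×3 + 1
3 = 3×1 + 0
The gcd is 1. Working backward:
1 = 13 − 4·3
1 = −4·29 + 9·13
1 = 9·100 − 31·29
1 = −31·129 + 40·100
1 = 40·2551 − 791·129
1 = −791·5231 + 1622·2551
1 = 1622·23475 − 7279·5231
Hence 5231⁻¹ ≡ -7279 ≡ 16196 (mod 23475).

16196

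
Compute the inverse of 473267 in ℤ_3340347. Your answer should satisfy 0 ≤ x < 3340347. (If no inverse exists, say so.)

Extended Euclidean algorithm:
3340347 = 7×473267 + 27478
473267 = 17×27478 + 6141
27478 = 4×6141 + 2914
6141 = 2×2914 + 313
2914 = 9×313 + 97
313 = 3×97 + 22
97 = 4×22 + 9
22 = 2×9 + 4
9 = 2×4 + 1
4 = 4×1 + 0
gcd = 1, so the inverse exists. Back-substitute:
1 = 9 − 2·4
1 = −2·22 + 5·9
1 = 5·97 − 22·22
1 = −22·313 + 71·97
1 = 71·2914 − 661·313
1 = −661·6141 + 1393·2914
1 = 1393·27478 − 6233·6141
1 = −6233·473267 + 107354·27478
1 = 107354·3340347 − 757711·473267
Hence 473267⁻¹ ≡ -757711 ≡ 2582636 (mod 3340347).

2582636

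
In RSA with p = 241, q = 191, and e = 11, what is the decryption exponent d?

8291

φ(n) = (p−1)(q−1) = 240·190 = 45600.
Need d with 11·d ≡ 1 (mod 45600). Apply the extended Euclidean algorithm:
45600 = 4145*11 + 5
11 = 2*5 + 1
5 = 5*1 + 0
Back-substitute:
1 = 11 − 2·5
1 = −2·45600 + 8291·11
So 11·8291 ≡ 1 (mod 45600), hence d = 8291.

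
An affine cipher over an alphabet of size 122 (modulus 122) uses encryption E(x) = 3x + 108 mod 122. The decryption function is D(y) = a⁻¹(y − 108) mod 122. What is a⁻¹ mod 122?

41

Apply the Euclidean algorithm to 122 and 3:
122 = 40*3 + 2
3 = 1*2 + 1
2 = 2*1 + 0
Since gcd(3, 122) = 1, back-substitute to write 1 as a combination:
1 = 3 − 2
1 = −122 + 41·3
So 3·41 ≡ 1 (mod 122).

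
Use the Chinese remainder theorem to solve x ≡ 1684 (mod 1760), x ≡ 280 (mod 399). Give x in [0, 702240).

397684

Write x = 1684 + 1760·k. Then 1760·k ≡ 280 − 1684 ≡ 192 (mod 399).
Need 1760⁻¹ mod 399. Extended Euclid on (399, 164):
399 = 2*164 + 71
164 = 2*71 + 22
71 = 3*22 + 5
22 = 4*5 + 2
5 = 2*2 + 1
2 = 2*1 + 0
Back-substitute:
1 = 5 − 2·2
1 = −2·22 + 9·5
1 = 9·71 − 29·22
1 = −29·164 + 67·71
1 = 67·399 − 163·164
1760⁻¹ ≡ 236 (mod 399), so k ≡ 236·192 ≡ 225 (mod 399).
x = 1684 + 1760·225 = 397684.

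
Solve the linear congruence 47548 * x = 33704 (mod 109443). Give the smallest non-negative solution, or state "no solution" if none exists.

81740

First find gcd(47548, 109443):
109443 = 2×47548 + 14347
47548 = 3×14347 + 4507
14347 = 3×4507 + 826
4507 = 5×826 + 377
826 = 2×377 + 72
377 = 5×72 + 17
72 = 4×17 + 4
17 = 4×4 + 1
4 = 4×1 + 0
gcd = 1, so a unique solution mod 109443 exists.
Back-substitute for the Bézout coefficients:
1 = 17 − 4·4
1 = −4·72 + 17·17
1 = 17·377 − 89·72
1 = −89·826 + 195·377
1 = 195·4507 − 1064·826
1 = −1064·14347 + 3387·4507
1 = 3387·47548 − 11225·14347
1 = −11225·109443 + 25837·47548
So 47548·(25837) ≡ 1 (mod 109443), giving 47548⁻¹ ≡ 25837.
x ≡ 47548⁻¹·33704 ≡ 25837·33704 ≡ 81740 (mod 109443).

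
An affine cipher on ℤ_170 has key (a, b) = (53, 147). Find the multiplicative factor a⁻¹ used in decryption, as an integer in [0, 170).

Extended Euclidean algorithm:
170 = 3×53 + 11
53 = 4×11 + 9
11 = 1×9 + 2
9 = 4×2 + 1
2 = 2×1 + 0
gcd = 1, so the inverse exists. Back-substitute:
1 = 9 − 4·2
1 = −4·11 + 5·9
1 = 5·53 − 24·11
1 = −24·170 + 77·53
So 53·77 ≡ 1 (mod 170).

77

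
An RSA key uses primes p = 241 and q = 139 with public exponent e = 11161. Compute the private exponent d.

φ(n) = (p−1)(q−1) = 240·138 = 33120.
Need d with 11161·d ≡ 1 (mod 33120). Apply the extended Euclidean algorithm:
33120 = 2*11161 + 10798
11161 = 1*10798 + 363
10798 = 29*363 + 271
363 = 1*271 + 92
271 = 2*92 + 87
92 = 1*87 + 5
87 = 17*5 + 2
5 = 2*2 + 1
2 = 2*1 + 0
Back-substitute:
1 = 5 − 2·2
1 = −2·87 + 35·5
1 = 35·92 − 37·87
1 = −37·271 + 109·92
1 = 109·363 − 146·271
1 = −146·10798 + 4343·363
1 = 4343·11161 − 4489·10798
1 = −4489·33120 + 13321·11161
So 11161·13321 ≡ 1 (mod 33120), hence d = 13321.

13321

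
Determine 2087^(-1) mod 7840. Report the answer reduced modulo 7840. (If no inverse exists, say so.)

Extended Euclidean algorithm:
7840 = 3*2087 + 1579
2087 = 1*1579 + 508
1579 = 3*508 + 55
508 = 9*55 + 13
55 = 4*13 + 3
13 = 4*3 + 1
3 = 3*1 + 0
gcd = 1, so the inverse exists. Back-substitute:
1 = 13 − 4·3
1 = −4·55 + 17·13
1 = 17·508 − 157·55
1 = −157·1579 + 488·508
1 = 488·2087 − 645·1579
1 = −645·7840 + 2423·2087
So 2087·2423 ≡ 1 (mod 7840).

2423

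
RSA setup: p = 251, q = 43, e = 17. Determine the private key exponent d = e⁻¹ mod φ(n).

φ(n) = (p−1)(q−1) = 250·42 = 10500.
Need d with 17·d ≡ 1 (mod 10500). Apply the extended Euclidean algorithm:
10500 = 617×17 + 11
17 = 1×11 + 6
11 = 1×6 + 5
6 = 1×5 + 1
5 = 5×1 + 0
Back-substitute:
1 = 6 − 5
1 = −11 + 2·6
1 = 2·17 − 3·11
1 = −3·10500 + 1853·17
So 17·1853 ≡ 1 (mod 10500), hence d = 1853.

1853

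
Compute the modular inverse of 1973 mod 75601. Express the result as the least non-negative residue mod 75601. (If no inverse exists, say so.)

53415

Run Euclid on (75601, 1973):
75601 = 38*1973 + 627
1973 = 3*627 + 92
627 = 6*92 + 75
92 = 1*75 + 17
75 = 4*17 + 7
17 = 2*7 + 3
7 = 2*3 + 1
3 = 3*1 + 0
Since gcd(1973, 75601) = 1, back-substitute to write 1 as a combination:
1 = 7 − 2·3
1 = −2·17 + 5·7
1 = 5·75 − 22·17
1 = −22·92 + 27·75
1 = 27·627 − 184·92
1 = −184·1973 + 579·627
1 = 579·75601 − 22186·1973
Hence 1973⁻¹ ≡ -22186 ≡ 53415 (mod 75601).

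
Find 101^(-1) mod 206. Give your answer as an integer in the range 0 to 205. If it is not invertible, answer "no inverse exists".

51

Run Euclid on (206, 101):
206 = 2×101 + 4
101 = 25×4 + 1
4 = 4×1 + 0
The gcd is 1. Working backward:
1 = 101 − 25·4
1 = −25·206 + 51·101
So 101·51 ≡ 1 (mod 206).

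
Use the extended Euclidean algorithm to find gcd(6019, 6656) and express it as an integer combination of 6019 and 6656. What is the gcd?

13

Euclidean algorithm:
6656 = 1*6019 + 637
6019 = 9*637 + 286
637 = 2*286 + 65
286 = 4*65 + 26
65 = 2*26 + 13
26 = 2*13 + 0
gcd(6019, 6656) = 13.
Working backward:
13 = 65 − 2·26
13 = −2·286 + 9·65
13 = 9·637 − 20·286
13 = −20·6019 + 189·637
13 = 189·6656 − 209·6019
So 13 = (189)·6656 + (-209)·6019.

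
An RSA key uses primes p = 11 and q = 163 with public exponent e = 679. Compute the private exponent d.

439

φ(n) = (p−1)(q−1) = 10·162 = 1620.
Need d with 679·d ≡ 1 (mod 1620). Apply the extended Euclidean algorithm:
1620 = 2*679 + 262
679 = 2*262 + 155
262 = 1*155 + 107
155 = 1*107 + 48
107 = 2*48 + 11
48 = 4*11 + 4
11 = 2*4 + 3
4 = 1*3 + 1
3 = 3*1 + 0
Back-substitute:
1 = 4 − 3
1 = −11 + 3·4
1 = 3·48 − 13·11
1 = −13·107 + 29·48
1 = 29·155 − 42·107
1 = −42·262 + 71·155
1 = 71·679 − 184·262
1 = −184·1620 + 439·679
So 679·439 ≡ 1 (mod 1620), hence d = 439.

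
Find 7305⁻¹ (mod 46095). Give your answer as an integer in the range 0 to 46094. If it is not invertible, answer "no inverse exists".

Compute gcd(7305, 46095):
46095 = 6×7305 + 2265
7305 = 3×2265 + 510
2265 = 4×510 + 225
510 = 2×225 + 60
225 = 3×60 + 45
60 = 1×45 + 15
45 = 3×15 + 0
gcd(7305, 46095) = 15 ≠ 1, so 7305 has no multiplicative inverse modulo 46095.

no inverse exists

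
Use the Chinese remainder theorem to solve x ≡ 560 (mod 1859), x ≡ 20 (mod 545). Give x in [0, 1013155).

Write x = 560 + 1859·k. Then 1859·k ≡ 20 − 560 ≡ 5 (mod 545).
Need 1859⁻¹ mod 545. Extended Euclid on (545, 224):
545 = 2·224 + 97
224 = 2·97 + 30
97 = 3·30 + 7
30 = 4·7 + 2
7 = 3·2 + 1
2 = 2·1 + 0
Back-substitute:
1 = 7 − 3·2
1 = −3·30 + 13·7
1 = 13·97 − 42·30
1 = −42·224 + 97·97
1 = 97·545 − 236·224
1859⁻¹ ≡ 309 (mod 545), so k ≡ 309·5 ≡ 455 (mod 545).
x = 560 + 1859·455 = 846405.

846405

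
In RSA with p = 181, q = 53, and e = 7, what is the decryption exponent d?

8023

φ(n) = (p−1)(q−1) = 180·52 = 9360.
Need d with 7·d ≡ 1 (mod 9360). Apply the extended Euclidean algorithm:
9360 = 1337×7 + 1
7 = 7×1 + 0
Back-substitute:
1 = 9360 − 1337·7
So 7·(-1337) ≡ 1 (mod 9360), hence d ≡ -1337 ≡ 8023 (mod 9360).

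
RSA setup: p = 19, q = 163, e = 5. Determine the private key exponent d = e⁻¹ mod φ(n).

2333

φ(n) = (p−1)(q−1) = 18·162 = 2916.
Need d with 5·d ≡ 1 (mod 2916). Apply the extended Euclidean algorithm:
2916 = 583·5 + 1
5 = 5·1 + 0
Back-substitute:
1 = 2916 − 583·5
So 5·(-583) ≡ 1 (mod 2916), hence d ≡ -583 ≡ 2333 (mod 2916).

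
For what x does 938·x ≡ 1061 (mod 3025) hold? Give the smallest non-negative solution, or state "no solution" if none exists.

First find gcd(938, 3025):
3025 = 3·938 + 211
938 = 4·211 + 94
211 = 2·94 + 23
94 = 4·23 + 2
23 = 11·2 + 1
2 = 2·1 + 0
gcd = 1, so a unique solution mod 3025 exists.
Back-substitute for the Bézout coefficients:
1 = 23 − 11·2
1 = −11·94 + 45·23
1 = 45·211 − 101·94
1 = −101·938 + 449·211
1 = 449·3025 − 1448·938
So 938·(-1448) ≡ 1 (mod 3025), giving 938⁻¹ ≡ 1577.
x ≡ 938⁻¹·1061 ≡ 1577·1061 ≡ 372 (mod 3025).

372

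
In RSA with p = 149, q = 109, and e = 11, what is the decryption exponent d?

14531

φ(n) = (p−1)(q−1) = 148·108 = 15984.
Need d with 11·d ≡ 1 (mod 15984). Apply the extended Euclidean algorithm:
15984 = 1453·11 + 1
11 = 11·1 + 0
Back-substitute:
1 = 15984 − 1453·11
So 11·(-1453) ≡ 1 (mod 15984), hence d ≡ -1453 ≡ 14531 (mod 15984).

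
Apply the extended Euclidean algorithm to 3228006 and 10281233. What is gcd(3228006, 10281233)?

Apply Euclid's algorithm to 10281233 and 3228006:
10281233 = 3*3228006 + 597215
3228006 = 5*597215 + 241931
597215 = 2*241931 + 113353
241931 = 2*113353 + 15225
113353 = 7*15225 + 6778
15225 = 2*6778 + 1669
6778 = 4*1669 + 102
1669 = 16*102 + 37
102 = 2*37 + 28
37 = 1*28 + 9
28 = 3*9 + 1
9 = 9*1 + 0
gcd(3228006, 10281233) = 1.
Back-substituting:
1 = 28 − 3·9
1 = −3·37 + 4·28
1 = 4·102 − 11·37
1 = −11·1669 + 180·102
1 = 180·6778 − 731·1669
1 = −731·15225 + 1642·6778
1 = 1642·113353 − 12225·15225
1 = −12225·241931 + 26092·113353
1 = 26092·597215 − 64409·241931
1 = −64409·3228006 + 348137·597215
1 = 348137·10281233 − 1108820·3228006
So 1 = (348137)·10281233 + (-1108820)·3228006.

1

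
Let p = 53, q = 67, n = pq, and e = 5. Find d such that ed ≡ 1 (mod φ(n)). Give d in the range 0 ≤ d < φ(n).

1373

φ(n) = (p−1)(q−1) = 52·66 = 3432.
Need d with 5·d ≡ 1 (mod 3432). Apply the extended Euclidean algorithm:
3432 = 686×5 + 2
5 = 2×2 + 1
2 = 2×1 + 0
Back-substitute:
1 = 5 − 2·2
1 = −2·3432 + 1373·5
So 5·1373 ≡ 1 (mod 3432), hence d = 1373.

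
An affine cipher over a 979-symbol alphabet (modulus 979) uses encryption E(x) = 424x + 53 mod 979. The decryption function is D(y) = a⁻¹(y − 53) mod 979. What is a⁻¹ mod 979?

gcd(979, 424) by repeated division:
979 = 2*424 + 131
424 = 3*131 + 31
131 = 4*31 + 7
31 = 4*7 + 3
7 = 2*3 + 1
3 = 3*1 + 0
The gcd is 1. Working backward:
1 = 7 − 2·3
1 = −2·31 + 9·7
1 = 9·131 − 38·31
1 = −38·424 + 123·131
1 = 123·979 − 284·424
So 424·(-284) ≡ 1 (mod 979), and -284 ≡ 695 (mod 979).

695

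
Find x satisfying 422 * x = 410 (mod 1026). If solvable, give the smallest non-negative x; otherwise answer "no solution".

First find gcd(422, 1026):
1026 = 2×422 + 182
422 = 2×182 + 58
182 = 3×58 + 8
58 = 7×8 + 2
8 = 4×2 + 0
gcd = 2 and 2 | 410, so solutions exist. Divide through by 2: 211x ≡ 205 (mod 513).
Now find 211⁻¹ mod 513:
513 = 2·211 + 91
211 = 2·91 + 29
91 = 3·29 + 4
29 = 7·4 + 1
4 = 4·1 + 0
Back-substitute:
1 = 29 − 7·4
1 = −7·91 + 22·29
1 = 22·211 − 51·91
1 = −51·513 + 124·211
So 211⁻¹ ≡ 124 (mod 513).
Then x ≡ 124·205 ≡ 283 (mod 513); the smallest non-negative solution is x = 283.

283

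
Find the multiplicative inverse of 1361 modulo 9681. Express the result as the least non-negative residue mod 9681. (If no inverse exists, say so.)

7355

Apply the Euclidean algorithm to 9681 and 1361:
9681 = 7×1361 + 154
1361 = 8×154 + 129
154 = 1×129 + 25
129 = 5×25 + 4
25 = 6×4 + 1
4 = 4×1 + 0
gcd = 1, so the inverse exists. Back-substitute:
1 = 25 − 6·4
1 = −6·129 + 31·25
1 = 31·154 − 37·129
1 = −37·1361 + 327·154
1 = 327·9681 − 2326·1361
Hence 1361⁻¹ ≡ -2326 ≡ 7355 (mod 9681).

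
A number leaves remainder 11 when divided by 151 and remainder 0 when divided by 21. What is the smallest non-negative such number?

Write x = 11 + 151·k. Then 151·k ≡ 0 − 11 ≡ 10 (mod 21).
Need 151⁻¹ mod 21. Extended Euclid on (21, 4):
21 = 5×4 + 1
4 = 4×1 + 0
Back-substitute:
1 = 21 − 5·4
151⁻¹ ≡ 16 (mod 21), so k ≡ 16·10 ≡ 13 (mod 21).
x = 11 + 151·13 = 1974.

1974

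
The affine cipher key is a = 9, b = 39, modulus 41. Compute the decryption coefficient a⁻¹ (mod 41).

32

Apply the Euclidean algorithm to 41 and 9:
41 = 4*9 + 5
9 = 1*5 + 4
5 = 1*4 + 1
4 = 4*1 + 0
gcd = 1, so the inverse exists. Back-substitute:
1 = 5 − 4
1 = −9 + 2·5
1 = 2·41 − 9·9
So 9·(-9) ≡ 1 (mod 41), and -9 ≡ 32 (mod 41).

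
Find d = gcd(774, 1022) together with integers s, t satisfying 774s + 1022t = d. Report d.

Repeated division:
1022 = 1×774 + 248
774 = 3×248 + 30
248 = 8×30 + 8
30 = 3×8 + 6
8 = 1×6 + 2
6 = 3×2 + 0
gcd(774, 1022) = 2.
Back-substituting:
2 = 8 − 6
2 = −30 + 4·8
2 = 4·248 − 33·30
2 = −33·774 + 103·248
2 = 103·1022 − 136·774
So 2 = (103)·1022 + (-136)·774.

2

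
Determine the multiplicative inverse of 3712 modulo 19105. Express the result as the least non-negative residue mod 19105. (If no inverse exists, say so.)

Apply the Euclidean algorithm to 19105 and 3712:
19105 = 5·3712 + 545
3712 = 6·545 + 442
545 = 1·442 + 103
442 = 4·103 + 30
103 = 3·30 + 13
30 = 2·13 + 4
13 = 3·4 + 1
4 = 4·1 + 0
gcd = 1, so the inverse exists. Back-substitute:
1 = 13 − 3·4
1 = −3·30 + 7·13
1 = 7·103 − 24·30
1 = −24·442 + 103·103
1 = 103·545 − 127·442
1 = −127·3712 + 865·545
1 = 865·19105 − 4452·3712
So 3712·(-4452) ≡ 1 (mod 19105), and -4452 ≡ 14653 (mod 19105).

14653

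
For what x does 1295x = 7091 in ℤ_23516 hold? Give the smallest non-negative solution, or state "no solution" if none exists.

21869

First find gcd(1295, 23516):
23516 = 18·1295 + 206
1295 = 6·206 + 59
206 = 3·59 + 29
59 = 2·29 + 1
29 = 29·1 + 0
gcd = 1, so a unique solution mod 23516 exists.
Back-substitute for the Bézout coefficients:
1 = 59 − 2·29
1 = −2·206 + 7·59
1 = 7·1295 − 44·206
1 = −44·23516 + 799·1295
So 1295·(799) ≡ 1 (mod 23516), giving 1295⁻¹ ≡ 799.
x ≡ 1295⁻¹·7091 ≡ 799·7091 ≡ 21869 (mod 23516).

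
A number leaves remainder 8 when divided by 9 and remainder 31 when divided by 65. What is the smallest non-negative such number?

161

Write x = 8 + 9·k. Then 9·k ≡ 31 − 8 ≡ 23 (mod 65).
Need 9⁻¹ mod 65. Extended Euclid on (65, 9):
65 = 7*9 + 2
9 = 4*2 + 1
2 = 2*1 + 0
Back-substitute:
1 = 9 − 4·2
1 = −4·65 + 29·9
9⁻¹ ≡ 29 (mod 65), so k ≡ 29·23 ≡ 17 (mod 65).
x = 8 + 9·17 = 161.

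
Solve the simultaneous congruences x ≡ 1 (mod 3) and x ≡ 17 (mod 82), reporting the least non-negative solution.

181

Write x = 1 + 3·k. Then 3·k ≡ 17 − 1 ≡ 16 (mod 82).
Need 3⁻¹ mod 82. Extended Euclid on (82, 3):
82 = 27·3 + 1
3 = 3·1 + 0
Back-substitute:
1 = 82 − 27·3
3⁻¹ ≡ 55 (mod 82), so k ≡ 55·16 ≡ 60 (mod 82).
x = 1 + 3·60 = 181.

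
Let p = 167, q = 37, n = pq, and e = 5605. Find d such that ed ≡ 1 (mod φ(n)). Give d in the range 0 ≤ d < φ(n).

φ(n) = (p−1)(q−1) = 166·36 = 5976.
Need d with 5605·d ≡ 1 (mod 5976). Apply the extended Euclidean algorithm:
5976 = 1*5605 + 371
5605 = 15*371 + 40
371 = 9*40 + 11
40 = 3*11 + 7
11 = 1*7 + 4
7 = 1*4 + 3
4 = 1*3 + 1
3 = 3*1 + 0
Back-substitute:
1 = 4 − 3
1 = −7 + 2·4
1 = 2·11 − 3·7
1 = −3·40 + 11·11
1 = 11·371 − 102·40
1 = −102·5605 + 1541·371
1 = 1541·5976 − 1643·5605
So 5605·(-1643) ≡ 1 (mod 5976), hence d ≡ -1643 ≡ 4333 (mod 5976).

4333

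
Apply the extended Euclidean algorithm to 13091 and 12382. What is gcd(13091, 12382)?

Apply Euclid's algorithm to 13091 and 12382:
13091 = 1·12382 + 709
12382 = 17·709 + 329
709 = 2·329 + 51
329 = 6·51 + 23
51 = 2·23 + 5
23 = 4·5 + 3
5 = 1·3 + 2
3 = 1·2 + 1
2 = 2·1 + 0
gcd(13091, 12382) = 1.
Express as a combination:
1 = 3 − 2
1 = −5 + 2·3
1 = 2·23 − 9·5
1 = −9·51 + 20·23
1 = 20·329 − 129·51
1 = −129·709 + 278·329
1 = 278·12382 − 4855·709
1 = −4855·13091 + 5133·12382
So 1 = (-4855)·13091 + (5133)·12382.

1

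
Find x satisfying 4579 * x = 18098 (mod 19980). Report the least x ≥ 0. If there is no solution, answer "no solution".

First find gcd(4579, 19980):
19980 = 4×4579 + 1664
4579 = 2×1664 + 1251
1664 = 1×1251 + 413
1251 = 3×413 + 12
413 = 34×12 + 5
12 = 2×5 + 2
5 = 2×2 + 1
2 = 2×1 + 0
gcd = 1, so a unique solution mod 19980 exists.
Back-substitute for the Bézout coefficients:
1 = 5 − 2·2
1 = −2·12 + 5·5
1 = 5·413 − 172·12
1 = −172·1251 + 521·413
1 = 521·1664 − 693·1251
1 = −693·4579 + 1907·1664
1 = 1907·19980 − 8321·4579
So 4579·(-8321) ≡ 1 (mod 19980), giving 4579⁻¹ ≡ 11659.
x ≡ 4579⁻¹·18098 ≡ 11659·18098 ≡ 15782 (mod 19980).

15782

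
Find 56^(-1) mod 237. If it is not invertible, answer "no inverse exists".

182

gcd(237, 56) by repeated division:
237 = 4·56 + 13
56 = 4·13 + 4
13 = 3·4 + 1
4 = 4·1 + 0
The gcd is 1. Working backward:
1 = 13 − 3·4
1 = −3·56 + 13·13
1 = 13·237 − 55·56
Hence 56⁻¹ ≡ -55 ≡ 182 (mod 237).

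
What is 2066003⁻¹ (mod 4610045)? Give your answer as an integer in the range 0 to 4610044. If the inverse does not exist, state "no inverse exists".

Run Euclid on (4610045, 2066003):
4610045 = 2*2066003 + 478039
2066003 = 4*478039 + 153847
478039 = 3*153847 + 16498
153847 = 9*16498 + 5365
16498 = 3*5365 + 403
5365 = 13*403 + 126
403 = 3*126 + 25
126 = 5*25 + 1
25 = 25*1 + 0
Since gcd(2066003, 4610045) = 1, back-substitute to write 1 as a combination:
1 = 126 − 5·25
1 = −5·403 + 16·126
1 = 16·5365 − 213·403
1 = −213·16498 + 655·5365
1 = 655·153847 − 6108·16498
1 = −6108·478039 + 18979·153847
1 = 18979·2066003 − 82024·478039
1 = −82024·4610045 + 183027·2066003
So 2066003·183027 ≡ 1 (mod 4610045).

183027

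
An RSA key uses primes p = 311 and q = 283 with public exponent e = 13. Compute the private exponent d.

φ(n) = (p−1)(q−1) = 310·282 = 87420.
Need d with 13·d ≡ 1 (mod 87420). Apply the extended Euclidean algorithm:
87420 = 6724*13 + 8
13 = 1*8 + 5
8 = 1*5 + 3
5 = 1*3 + 2
3 = 1*2 + 1
2 = 2*1 + 0
Back-substitute:
1 = 3 − 2
1 = −5 + 2·3
1 = 2·8 − 3·5
1 = −3·13 + 5·8
1 = 5·87420 − 33623·13
So 13·(-33623) ≡ 1 (mod 87420), hence d ≡ -33623 ≡ 53797 (mod 87420).

53797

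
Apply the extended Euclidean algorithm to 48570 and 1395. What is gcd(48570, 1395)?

15

Euclidean algorithm:
48570 = 34*1395 + 1140
1395 = 1*1140 + 255
1140 = 4*255 + 120
255 = 2*120 + 15
120 = 8*15 + 0
gcd(48570, 1395) = 15.
Back-substituting:
15 = 255 − 2·120
15 = −2·1140 + 9·255
15 = 9·1395 − 11·1140
15 = −11·48570 + 383·1395
So 15 = (-11)·48570 + (383)·1395.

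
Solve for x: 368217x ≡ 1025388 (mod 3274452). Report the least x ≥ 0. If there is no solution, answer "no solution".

230600

First find gcd(368217, 3274452):
3274452 = 8·368217 + 328716
368217 = 1·328716 + 39501
328716 = 8·39501 + 12708
39501 = 3·12708 + 1377
12708 = 9·1377 + 315
1377 = 4·315 + 117
315 = 2·117 + 81
117 = 1·81 + 36
81 = 2·36 + 9
36 = 4·9 + 0
gcd = 9 and 9 | 1025388, so solutions exist. Divide through by 9: 40913x ≡ 113932 (mod 363828).
Now find 40913⁻¹ mod 363828:
363828 = 8×40913 + 36524
40913 = 1×36524 + 4389
36524 = 8×4389 + 1412
4389 = 3×1412 + 153
1412 = 9×153 + 35
153 = 4×35 + 13
35 = 2×13 + 9
13 = 1×9 + 4
9 = 2×4 + 1
4 = 4×1 + 0
Back-substitute:
1 = 9 − 2·4
1 = −2·13 + 3·9
1 = 3·35 − 8·13
1 = −8·153 + 35·35
1 = 35·1412 − 323·153
1 = −323·4389 + 1004·1412
1 = 1004·36524 − 8355·4389
1 = −8355·40913 + 9359·36524
1 = 9359·363828 − 83227·40913
So 40913·(-83227) ≡ 1 (mod 363828), i.e. 40913⁻¹ ≡ 280601.
Then x ≡ 280601·113932 ≡ 230600 (mod 363828); the smallest non-negative solution is x = 230600.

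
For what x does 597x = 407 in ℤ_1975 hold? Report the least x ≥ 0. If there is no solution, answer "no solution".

1056

First find gcd(597, 1975):
1975 = 3×597 + 184
597 = 3×184 + 45
184 = 4×45 + 4
45 = 11×4 + 1
4 = 4×1 + 0
gcd = 1, so a unique solution mod 1975 exists.
Back-substitute for the Bézout coefficients:
1 = 45 − 11·4
1 = −11·184 + 45·45
1 = 45·597 − 146·184
1 = −146·1975 + 483·597
So 597·(483) ≡ 1 (mod 1975), giving 597⁻¹ ≡ 483.
x ≡ 597⁻¹·407 ≡ 483·407 ≡ 1056 (mod 1975).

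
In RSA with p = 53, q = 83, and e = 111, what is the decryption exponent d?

1575

φ(n) = (p−1)(q−1) = 52·82 = 4264.
Need d with 111·d ≡ 1 (mod 4264). Apply the extended Euclidean algorithm:
4264 = 38*111 + 46
111 = 2*46 + 19
46 = 2*19 + 8
19 = 2*8 + 3
8 = 2*3 + 2
3 = 1*2 + 1
2 = 2*1 + 0
Back-substitute:
1 = 3 − 2
1 = −8 + 3·3
1 = 3·19 − 7·8
1 = −7·46 + 17·19
1 = 17·111 − 41·46
1 = −41·4264 + 1575·111
So 111·1575 ≡ 1 (mod 4264), hence d = 1575.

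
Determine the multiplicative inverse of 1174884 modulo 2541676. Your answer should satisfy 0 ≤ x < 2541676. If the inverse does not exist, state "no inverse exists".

Euclidean algorithm on 2541676, 1174884:
2541676 = 2·1174884 + 191908
1174884 = 6·191908 + 23436
191908 = 8·23436 + 4420
23436 = 5·4420 + 1336
4420 = 3·1336 + 412
1336 = 3·412 + 100
412 = 4·100 + 12
100 = 8·12 + 4
12 = 3·4 + 0
gcd(1174884, 2541676) = 4 ≠ 1, so 1174884 has no multiplicative inverse modulo 2541676.

no inverse exists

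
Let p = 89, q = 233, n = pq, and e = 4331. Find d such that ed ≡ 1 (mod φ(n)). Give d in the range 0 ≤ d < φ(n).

φ(n) = (p−1)(q−1) = 88·232 = 20416.
Need d with 4331·d ≡ 1 (mod 20416). Apply the extended Euclidean algorithm:
20416 = 4×4331 + 3092
4331 = 1×3092 + 1239
3092 = 2×1239 + 614
1239 = 2×614 + 11
614 = 55×11 + 9
11 = 1×9 + 2
9 = 4×2 + 1
2 = 2×1 + 0
Back-substitute:
1 = 9 − 4·2
1 = −4·11 + 5·9
1 = 5·614 − 279·11
1 = −279·1239 + 563·614
1 = 563·3092 − 1405·1239
1 = −1405·4331 + 1968·3092
1 = 1968·20416 − 9277·4331
So 4331·(-9277) ≡ 1 (mod 20416), hence d ≡ -9277 ≡ 11139 (mod 20416).

11139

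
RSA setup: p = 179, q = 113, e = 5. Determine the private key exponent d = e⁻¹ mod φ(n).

φ(n) = (p−1)(q−1) = 178·112 = 19936.
Need d with 5·d ≡ 1 (mod 19936). Apply the extended Euclidean algorithm:
19936 = 3987*5 + 1
5 = 5*1 + 0
Back-substitute:
1 = 19936 − 3987·5
So 5·(-3987) ≡ 1 (mod 19936), hence d ≡ -3987 ≡ 15949 (mod 19936).

15949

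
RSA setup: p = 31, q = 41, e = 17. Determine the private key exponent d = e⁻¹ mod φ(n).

φ(n) = (p−1)(q−1) = 30·40 = 1200.
Need d with 17·d ≡ 1 (mod 1200). Apply the extended Euclidean algorithm:
1200 = 70·17 + 10
17 = 1·10 + 7
10 = 1·7 + 3
7 = 2·3 + 1
3 = 3·1 + 0
Back-substitute:
1 = 7 − 2·3
1 = −2·10 + 3·7
1 = 3·17 − 5·10
1 = −5·1200 + 353·17
So 17·353 ≡ 1 (mod 1200), hence d = 353.

353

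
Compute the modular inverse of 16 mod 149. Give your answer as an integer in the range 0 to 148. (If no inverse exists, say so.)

28

Apply the Euclidean algorithm to 149 and 16:
149 = 9×16 + 5
16 = 3×5 + 1
5 = 5×1 + 0
The gcd is 1. Working backward:
1 = 16 − 3·5
1 = −3·149 + 28·16
So 16·28 ≡ 1 (mod 149).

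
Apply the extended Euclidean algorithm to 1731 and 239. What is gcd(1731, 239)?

Euclidean algorithm:
1731 = 7·239 + 58
239 = 4·58 + 7
58 = 8·7 + 2
7 = 3·2 + 1
2 = 2·1 + 0
gcd(1731, 239) = 1.
Express as a combination:
1 = 7 − 3·2
1 = −3·58 + 25·7
1 = 25·239 − 103·58
1 = −103·1731 + 746·239
So 1 = (-103)·1731 + (746)·239.

1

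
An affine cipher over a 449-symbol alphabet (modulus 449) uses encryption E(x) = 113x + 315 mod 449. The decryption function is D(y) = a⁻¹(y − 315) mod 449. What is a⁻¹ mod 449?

Extended Euclidean algorithm:
449 = 3·113 + 110
113 = 1·110 + 3
110 = 36·3 + 2
3 = 1·2 + 1
2 = 2·1 + 0
Since gcd(113, 449) = 1, back-substitute to write 1 as a combination:
1 = 3 − 2
1 = −110 + 37·3
1 = 37·113 − 38·110
1 = −38·449 + 151·113
So 113·151 ≡ 1 (mod 449).

151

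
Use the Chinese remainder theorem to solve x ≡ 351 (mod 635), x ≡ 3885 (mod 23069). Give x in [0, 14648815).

Write x = 351 + 635·k. Then 635·k ≡ 3885 − 351 ≡ 3534 (mod 23069).
Need 635⁻¹ mod 23069. Extended Euclid on (23069, 635):
23069 = 36·635 + 209
635 = 3·209 + 8
209 = 26·8 + 1
8 = 8·1 + 0
Back-substitute:
1 = 209 − 26·8
1 = −26·635 + 79·209
1 = 79·23069 − 2870·635
635⁻¹ ≡ 20199 (mod 23069), so k ≡ 20199·3534 ≡ 7780 (mod 23069).
x = 351 + 635·7780 = 4940651.

4940651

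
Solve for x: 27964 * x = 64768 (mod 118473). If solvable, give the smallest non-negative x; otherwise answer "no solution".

21643

First find gcd(27964, 118473):
118473 = 4*27964 + 6617
27964 = 4*6617 + 1496
6617 = 4*1496 + 633
1496 = 2*633 + 230
633 = 2*230 + 173
230 = 1*173 + 57
173 = 3*57 + 2
57 = 28*2 + 1
2 = 2*1 + 0
gcd = 1, so a unique solution mod 118473 exists.
Back-substitute for the Bézout coefficients:
1 = 57 − 28·2
1 = −28·173 + 85·57
1 = 85·230 − 113·173
1 = −113·633 + 311·230
1 = 311·1496 − 735·633
1 = −735·6617 + 3251·1496
1 = 3251·27964 − 13739·6617
1 = −13739·118473 + 58207·27964
So 27964·(58207) ≡ 1 (mod 118473), giving 27964⁻¹ ≡ 58207.
x ≡ 27964⁻¹·64768 ≡ 58207·64768 ≡ 21643 (mod 118473).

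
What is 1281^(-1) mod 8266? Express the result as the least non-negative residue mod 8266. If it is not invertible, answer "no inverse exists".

Extended Euclidean algorithm:
8266 = 6*1281 + 580
1281 = 2*580 + 121
580 = 4*121 + 96
121 = 1*96 + 25
96 = 3*25 + 21
25 = 1*21 + 4
21 = 5*4 + 1
4 = 4*1 + 0
Since gcd(1281, 8266) = 1, back-substitute to write 1 as a combination:
1 = 21 − 5·4
1 = −5·25 + 6·21
1 = 6·96 − 23·25
1 = −23·121 + 29·96
1 = 29·580 − 139·121
1 = −139·1281 + 307·580
1 = 307·8266 − 1981·1281
Hence 1281⁻¹ ≡ -1981 ≡ 6285 (mod 8266).

6285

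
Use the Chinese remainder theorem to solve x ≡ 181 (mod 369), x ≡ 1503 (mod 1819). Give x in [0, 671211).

Write x = 181 + 369·k. Then 369·k ≡ 1503 − 181 ≡ 1322 (mod 1819).
Need 369⁻¹ mod 1819. Extended Euclid on (1819, 369):
1819 = 4*369 + 343
369 = 1*343 + 26
343 = 13*26 + 5
26 = 5*5 + 1
5 = 5*1 + 0
Back-substitute:
1 = 26 − 5·5
1 = −5·343 + 66·26
1 = 66·369 − 71·343
1 = −71·1819 + 350·369
369⁻¹ ≡ 350 (mod 1819), so k ≡ 350·1322 ≡ 674 (mod 1819).
x = 181 + 369·674 = 248887.

248887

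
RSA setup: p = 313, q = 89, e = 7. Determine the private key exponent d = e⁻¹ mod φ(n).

11767

φ(n) = (p−1)(q−1) = 312·88 = 27456.
Need d with 7·d ≡ 1 (mod 27456). Apply the extended Euclidean algorithm:
27456 = 3922×7 + 2
7 = 3×2 + 1
2 = 2×1 + 0
Back-substitute:
1 = 7 − 3·2
1 = −3·27456 + 11767·7
So 7·11767 ≡ 1 (mod 27456), hence d = 11767.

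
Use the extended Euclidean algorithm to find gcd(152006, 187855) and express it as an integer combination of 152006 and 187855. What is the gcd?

1

Apply Euclid's algorithm to 187855 and 152006:
187855 = 1×152006 + 35849
152006 = 4×35849 + 8610
35849 = 4×8610 + 1409
8610 = 6×1409 + 156
1409 = 9×156 + 5
156 = 31×5 + 1
5 = 5×1 + 0
gcd(152006, 187855) = 1.
Working backward:
1 = 156 − 31·5
1 = −31·1409 + 280·156
1 = 280·8610 − 1711·1409
1 = −1711·35849 + 7124·8610
1 = 7124·152006 − 30207·35849
1 = −30207·187855 + 37331·152006
So 1 = (-30207)·187855 + (37331)·152006.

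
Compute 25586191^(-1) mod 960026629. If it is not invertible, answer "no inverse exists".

Apply the Euclidean algorithm to 960026629 and 25586191:
960026629 = 37*25586191 + 13337562
25586191 = 1*13337562 + 12248629
13337562 = 1*12248629 + 1088933
12248629 = 11*1088933 + 270366
1088933 = 4*270366 + 7469
270366 = 36*7469 + 1482
7469 = 5*1482 + 59
1482 = 25*59 + 7
59 = 8*7 + 3
7 = 2*3 + 1
3 = 3*1 + 0
The gcd is 1. Working backward:
1 = 7 − 2·3
1 = −2·59 + 17·7
1 = 17·1482 − 427·59
1 = −427·7469 + 2152·1482
1 = 2152·270366 − 77899·7469
1 = −77899·1088933 + 313748·270366
1 = 313748·12248629 − 3529127·1088933
1 = −3529127·13337562 + 3842875·12248629
1 = 3842875·25586191 − 7372002·13337562
1 = −7372002·960026629 + 276606949·25586191
So 25586191·276606949 ≡ 1 (mod 960026629).

276606949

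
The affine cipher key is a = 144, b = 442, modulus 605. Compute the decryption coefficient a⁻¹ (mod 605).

Apply the Euclidean algorithm to 605 and 144:
605 = 4·144 + 29
144 = 4·29 + 28
29 = 1·28 + 1
28 = 28·1 + 0
The gcd is 1. Working backward:
1 = 29 − 28
1 = −144 + 5·29
1 = 5·605 − 21·144
Thus 144·(-21) ≡ 1 (mod 605); reducing, -21 mod 605 = 584.

584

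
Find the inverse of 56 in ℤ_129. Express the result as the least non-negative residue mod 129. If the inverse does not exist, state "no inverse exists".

gcd(129, 56) by repeated division:
129 = 2·56 + 17
56 = 3·17 + 5
17 = 3·5 + 2
5 = 2·2 + 1
2 = 2·1 + 0
The gcd is 1. Working backward:
1 = 5 − 2·2
1 = −2·17 + 7·5
1 = 7·56 − 23·17
1 = −23·129 + 53·56
So 56·53 ≡ 1 (mod 129).

53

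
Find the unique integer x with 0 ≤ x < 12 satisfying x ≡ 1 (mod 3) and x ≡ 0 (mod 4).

4

Write x = 1 + 3·k. Then 3·k ≡ 0 − 1 ≡ 3 (mod 4).
Need 3⁻¹ mod 4. Extended Euclid on (4, 3):
4 = 1×3 + 1
3 = 3×1 + 0
Back-substitute:
1 = 4 − 3
3⁻¹ ≡ 3 (mod 4), so k ≡ 3·3 ≡ 1 (mod 4).
x = 1 + 3·1 = 4.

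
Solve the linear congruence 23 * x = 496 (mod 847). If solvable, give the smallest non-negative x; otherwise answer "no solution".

First find gcd(23, 847):
847 = 36·23 + 19
23 = 1·19 + 4
19 = 4·4 + 3
4 = 1·3 + 1
3 = 3·1 + 0
gcd = 1, so a unique solution mod 847 exists.
Back-substitute for the Bézout coefficients:
1 = 4 − 3
1 = −19 + 5·4
1 = 5·23 − 6·19
1 = −6·847 + 221·23
So 23·(221) ≡ 1 (mod 847), giving 23⁻¹ ≡ 221.
x ≡ 23⁻¹·496 ≡ 221·496 ≡ 353 (mod 847).

353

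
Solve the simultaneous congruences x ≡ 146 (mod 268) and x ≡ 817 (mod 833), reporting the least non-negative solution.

Write x = 146 + 268·k. Then 268·k ≡ 817 − 146 ≡ 671 (mod 833).
Need 268⁻¹ mod 833. Extended Euclid on (833, 268):
833 = 3·268 + 29
268 = 9·29 + 7
29 = 4·7 + 1
7 = 7·1 + 0
Back-substitute:
1 = 29 − 4·7
1 = −4·268 + 37·29
1 = 37·833 − 115·268
268⁻¹ ≡ 718 (mod 833), so k ≡ 718·671 ≡ 304 (mod 833).
x = 146 + 268·304 = 81618.

81618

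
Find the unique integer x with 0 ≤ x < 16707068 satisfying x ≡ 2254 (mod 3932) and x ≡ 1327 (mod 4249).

Write x = 2254 + 3932·k. Then 3932·k ≡ 1327 − 2254 ≡ 3322 (mod 4249).
Need 3932⁻¹ mod 4249. Extended Euclid on (4249, 3932):
4249 = 1×3932 + 317
3932 = 12×317 + 128
317 = 2×128 + 61
128 = 2×61 + 6
61 = 10×6 + 1
6 = 6×1 + 0
Back-substitute:
1 = 61 − 10·6
1 = −10·128 + 21·61
1 = 21·317 − 52·128
1 = −52·3932 + 645·317
1 = 645·4249 − 697·3932
3932⁻¹ ≡ 3552 (mod 4249), so k ≡ 3552·3322 ≡ 271 (mod 4249).
x = 2254 + 3932·271 = 1067826.

1067826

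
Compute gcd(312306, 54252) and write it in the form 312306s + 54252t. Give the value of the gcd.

6

Apply Euclid's algorithm to 312306 and 54252:
312306 = 5*54252 + 41046
54252 = 1*41046 + 13206
41046 = 3*13206 + 1428
13206 = 9*1428 + 354
1428 = 4*354 + 12
354 = 29*12 + 6
12 = 2*6 + 0
gcd(312306, 54252) = 6.
Back-substituting:
6 = 354 − 29·12
6 = −29·1428 + 117·354
6 = 117·13206 − 1082·1428
6 = −1082·41046 + 3363·13206
6 = 3363·54252 − 4445·41046
6 = −4445·312306 + 25588·54252
So 6 = (-4445)·312306 + (25588)·54252.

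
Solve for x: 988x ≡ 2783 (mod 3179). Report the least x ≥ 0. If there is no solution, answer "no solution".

First find gcd(988, 3179):
3179 = 3·988 + 215
988 = 4·215 + 128
215 = 1·128 + 87
128 = 1·87 + 41
87 = 2·41 + 5
41 = 8·5 + 1
5 = 5·1 + 0
gcd = 1, so a unique solution mod 3179 exists.
Back-substitute for the Bézout coefficients:
1 = 41 − 8·5
1 = −8·87 + 17·41
1 = 17·128 − 25·87
1 = −25·215 + 42·128
1 = 42·988 − 193·215
1 = −193·3179 + 621·988
So 988·(621) ≡ 1 (mod 3179), giving 988⁻¹ ≡ 621.
x ≡ 988⁻¹·2783 ≡ 621·2783 ≡ 2046 (mod 3179).

2046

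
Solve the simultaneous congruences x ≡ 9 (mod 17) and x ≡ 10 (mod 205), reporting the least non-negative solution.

3290

Write x = 9 + 17·k. Then 17·k ≡ 10 − 9 ≡ 1 (mod 205).
Need 17⁻¹ mod 205. Extended Euclid on (205, 17):
205 = 12*17 + 1
17 = 17*1 + 0
Back-substitute:
1 = 205 − 12·17
17⁻¹ ≡ 193 (mod 205), so k ≡ 193·1 ≡ 193 (mod 205).
x = 9 + 17·193 = 3290.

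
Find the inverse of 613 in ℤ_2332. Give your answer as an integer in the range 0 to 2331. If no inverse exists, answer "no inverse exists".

Extended Euclidean algorithm:
2332 = 3×613 + 493
613 = 1×493 + 120
493 = 4×120 + 13
120 = 9×13 + 3
13 = 4×3 + 1
3 = 3×1 + 0
Since gcd(613, 2332) = 1, back-substitute to write 1 as a combination:
1 = 13 − 4·3
1 = −4·120 + 37·13
1 = 37·493 − 152·120
1 = −152·613 + 189·493
1 = 189·2332 − 719·613
So 613·(-719) ≡ 1 (mod 2332), and -719 ≡ 1613 (mod 2332).

1613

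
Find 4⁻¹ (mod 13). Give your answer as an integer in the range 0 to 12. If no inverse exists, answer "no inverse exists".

gcd(13, 4) by repeated division:
13 = 3×4 + 1
4 = 4×1 + 0
gcd = 1, so the inverse exists. Back-substitute:
1 = 13 − 3·4
So 4·(-3) ≡ 1 (mod 13), and -3 ≡ 10 (mod 13).

10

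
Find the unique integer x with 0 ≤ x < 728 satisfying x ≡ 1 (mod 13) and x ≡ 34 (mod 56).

482

Write x = 1 + 13·k. Then 13·k ≡ 34 − 1 ≡ 33 (mod 56).
Need 13⁻¹ mod 56. Extended Euclid on (56, 13):
56 = 4*13 + 4
13 = 3*4 + 1
4 = 4*1 + 0
Back-substitute:
1 = 13 − 3·4
1 = −3·56 + 13·13
13⁻¹ ≡ 13 (mod 56), so k ≡ 13·33 ≡ 37 (mod 56).
x = 1 + 13·37 = 482.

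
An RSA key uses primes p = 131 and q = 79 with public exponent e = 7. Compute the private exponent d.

7243

φ(n) = (p−1)(q−1) = 130·78 = 10140.
Need d with 7·d ≡ 1 (mod 10140). Apply the extended Euclidean algorithm:
10140 = 1448*7 + 4
7 = 1*4 + 3
4 = 1*3 + 1
3 = 3*1 + 0
Back-substitute:
1 = 4 − 3
1 = −7 + 2·4
1 = 2·10140 − 2897·7
So 7·(-2897) ≡ 1 (mod 10140), hence d ≡ -2897 ≡ 7243 (mod 10140).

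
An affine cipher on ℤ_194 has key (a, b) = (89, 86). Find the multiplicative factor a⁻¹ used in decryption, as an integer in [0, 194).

109

Extended Euclidean algorithm:
194 = 2·89 + 16
89 = 5·16 + 9
16 = 1·9 + 7
9 = 1·7 + 2
7 = 3·2 + 1
2 = 2·1 + 0
The gcd is 1. Working backward:
1 = 7 − 3·2
1 = −3·9 + 4·7
1 = 4·16 − 7·9
1 = −7·89 + 39·16
1 = 39·194 − 85·89
Hence 89⁻¹ ≡ -85 ≡ 109 (mod 194).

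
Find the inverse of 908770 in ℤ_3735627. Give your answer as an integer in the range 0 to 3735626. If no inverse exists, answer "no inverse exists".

412696

Run Euclid on (3735627, 908770):
3735627 = 4*908770 + 100547
908770 = 9*100547 + 3847
100547 = 26*3847 + 525
3847 = 7*525 + 172
525 = 3*172 + 9
172 = 19*9 + 1
9 = 9*1 + 0
gcd = 1, so the inverse exists. Back-substitute:
1 = 172 − 19·9
1 = −19·525 + 58·172
1 = 58·3847 − 425·525
1 = −425·100547 + 11108·3847
1 = 11108·908770 − 100397·100547
1 = −100397·3735627 + 412696·908770
So 908770·412696 ≡ 1 (mod 3735627).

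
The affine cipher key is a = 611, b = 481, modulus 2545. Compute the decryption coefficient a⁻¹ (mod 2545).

2041

Apply the Euclidean algorithm to 2545 and 611:
2545 = 4·611 + 101
611 = 6·101 + 5
101 = 20·5 + 1
5 = 5·1 + 0
Since gcd(611, 2545) = 1, back-substitute to write 1 as a combination:
1 = 101 − 20·5
1 = −20·611 + 121·101
1 = 121·2545 − 504·611
So 611·(-504) ≡ 1 (mod 2545), and -504 ≡ 2041 (mod 2545).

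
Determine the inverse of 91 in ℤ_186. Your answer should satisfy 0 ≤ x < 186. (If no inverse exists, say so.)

139

Apply the Euclidean algorithm to 186 and 91:
186 = 2*91 + 4
91 = 22*4 + 3
4 = 1*3 + 1
3 = 3*1 + 0
gcd = 1, so the inverse exists. Back-substitute:
1 = 4 − 3
1 = −91 + 23·4
1 = 23·186 − 47·91
So 91·(-47) ≡ 1 (mod 186), and -47 ≡ 139 (mod 186).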